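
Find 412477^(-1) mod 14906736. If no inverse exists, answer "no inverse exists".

no inverse exists

Euclidean algorithm on 14906736, 412477:
14906736 = 36·412477 + 57564
412477 = 7·57564 + 9529
57564 = 6·9529 + 390
9529 = 24·390 + 169
390 = 2·169 + 52
169 = 3·52 + 13
52 = 4·13 + 0
gcd(412477, 14906736) = 13 ≠ 1, so 412477 has no multiplicative inverse modulo 14906736.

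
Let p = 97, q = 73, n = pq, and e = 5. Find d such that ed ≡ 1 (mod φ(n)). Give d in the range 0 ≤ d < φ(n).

2765

φ(n) = (p−1)(q−1) = 96·72 = 6912.
Need d with 5·d ≡ 1 (mod 6912). Apply the extended Euclidean algorithm:
6912 = 1382*5 + 2
5 = 2*2 + 1
2 = 2*1 + 0
Back-substitute:
1 = 5 − 2·2
1 = −2·6912 + 2765·5
So 5·2765 ≡ 1 (mod 6912), hence d = 2765.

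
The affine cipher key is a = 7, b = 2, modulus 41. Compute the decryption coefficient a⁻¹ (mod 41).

Extended Euclidean algorithm:
41 = 5·7 + 6
7 = 1·6 + 1
6 = 6·1 + 0
The gcd is 1. Working backward:
1 = 7 − 6
1 = −41 + 6·7
So 7·6 ≡ 1 (mod 41).

6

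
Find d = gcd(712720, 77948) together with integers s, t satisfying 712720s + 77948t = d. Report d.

4

Apply Euclid's algorithm to 712720 and 77948:
712720 = 9·77948 + 11188
77948 = 6·11188 + 10820
11188 = 1·10820 + 368
10820 = 29·368 + 148
368 = 2·148 + 72
148 = 2·72 + 4
72 = 18·4 + 0
gcd(712720, 77948) = 4.
Express as a combination:
4 = 148 − 2·72
4 = −2·368 + 5·148
4 = 5·10820 − 147·368
4 = −147·11188 + 152·10820
4 = 152·77948 − 1059·11188
4 = −1059·712720 + 9683·77948
So 4 = (-1059)·712720 + (9683)·77948.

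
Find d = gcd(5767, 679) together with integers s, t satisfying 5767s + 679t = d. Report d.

1

Euclidean algorithm:
5767 = 8×679 + 335
679 = 2×335 + 9
335 = 37×9 + 2
9 = 4×2 + 1
2 = 2×1 + 0
gcd(5767, 679) = 1.
Working backward:
1 = 9 − 4·2
1 = −4·335 + 149·9
1 = 149·679 − 302·335
1 = −302·5767 + 2565·679
So 1 = (-302)·5767 + (2565)·679.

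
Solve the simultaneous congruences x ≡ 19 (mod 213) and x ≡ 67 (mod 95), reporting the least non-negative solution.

6622

Write x = 19 + 213·k. Then 213·k ≡ 67 − 19 ≡ 48 (mod 95).
Need 213⁻¹ mod 95. Extended Euclid on (95, 23):
95 = 4·23 + 3
23 = 7·3 + 2
3 = 1·2 + 1
2 = 2·1 + 0
Back-substitute:
1 = 3 − 2
1 = −23 + 8·3
1 = 8·95 − 33·23
213⁻¹ ≡ 62 (mod 95), so k ≡ 62·48 ≡ 31 (mod 95).
x = 19 + 213·31 = 6622.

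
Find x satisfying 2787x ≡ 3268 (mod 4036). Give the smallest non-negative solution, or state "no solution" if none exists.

First find gcd(2787, 4036):
4036 = 1×2787 + 1249
2787 = 2×1249 + 289
1249 = 4×289 + 93
289 = 3×93 + 10
93 = 9×10 + 3
10 = 3×3 + 1
3 = 3×1 + 0
gcd = 1, so a unique solution mod 4036 exists.
Back-substitute for the Bézout coefficients:
1 = 10 − 3·3
1 = −3·93 + 28·10
1 = 28·289 − 87·93
1 = −87·1249 + 376·289
1 = 376·2787 − 839·1249
1 = −839·4036 + 1215·2787
So 2787·(1215) ≡ 1 (mod 4036), giving 2787⁻¹ ≡ 1215.
x ≡ 2787⁻¹·3268 ≡ 1215·3268 ≡ 3232 (mod 4036).

3232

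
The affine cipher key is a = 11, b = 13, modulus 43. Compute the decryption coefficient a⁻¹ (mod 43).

Apply the Euclidean algorithm to 43 and 11:
43 = 3×11 + 10
11 = 1×10 + 1
10 = 10×1 + 0
The gcd is 1. Working backward:
1 = 11 − 10
1 = −43 + 4·11
So 11·4 ≡ 1 (mod 43).

4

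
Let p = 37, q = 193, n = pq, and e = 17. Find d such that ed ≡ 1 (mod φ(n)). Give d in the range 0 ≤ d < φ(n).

2033

φ(n) = (p−1)(q−1) = 36·192 = 6912.
Need d with 17·d ≡ 1 (mod 6912). Apply the extended Euclidean algorithm:
6912 = 406·17 + 10
17 = 1·10 + 7
10 = 1·7 + 3
7 = 2·3 + 1
3 = 3·1 + 0
Back-substitute:
1 = 7 − 2·3
1 = −2·10 + 3·7
1 = 3·17 − 5·10
1 = −5·6912 + 2033·17
So 17·2033 ≡ 1 (mod 6912), hence d = 2033.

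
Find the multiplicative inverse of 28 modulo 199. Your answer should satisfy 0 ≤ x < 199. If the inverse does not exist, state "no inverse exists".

gcd(199, 28) by repeated division:
199 = 7·28 + 3
28 = 9·3 + 1
3 = 3·1 + 0
gcd = 1, so the inverse exists. Back-substitute:
1 = 28 − 9·3
1 = −9·199 + 64·28
So 28·64 ≡ 1 (mod 199).

64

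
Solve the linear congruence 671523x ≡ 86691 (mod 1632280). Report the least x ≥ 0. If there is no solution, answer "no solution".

First find gcd(671523, 1632280):
1632280 = 2*671523 + 289234
671523 = 2*289234 + 93055
289234 = 3*93055 + 10069
93055 = 9*10069 + 2434
10069 = 4*2434 + 333
2434 = 7*333 + 103
333 = 3*103 + 24
103 = 4*24 + 7
24 = 3*7 + 3
7 = 2*3 + 1
3 = 3*1 + 0
gcd = 1, so a unique solution mod 1632280 exists.
Back-substitute for the Bézout coefficients:
1 = 7 − 2·3
1 = −2·24 + 7·7
1 = 7·103 − 30·24
1 = −30·333 + 97·103
1 = 97·2434 − 709·333
1 = −709·10069 + 2933·2434
1 = 2933·93055 − 27106·10069
1 = −27106·289234 + 84251·93055
1 = 84251·671523 − 195608·289234
1 = −195608·1632280 + 475467·671523
So 671523·(475467) ≡ 1 (mod 1632280), giving 671523⁻¹ ≡ 475467.
x ≡ 671523⁻¹·86691 ≡ 475467·86691 ≡ 375137 (mod 1632280).

375137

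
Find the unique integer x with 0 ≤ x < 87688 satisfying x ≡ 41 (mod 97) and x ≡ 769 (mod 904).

Write x = 41 + 97·k. Then 97·k ≡ 769 − 41 ≡ 728 (mod 904).
Need 97⁻¹ mod 904. Extended Euclid on (904, 97):
904 = 9·97 + 31
97 = 3·31 + 4
31 = 7·4 + 3
4 = 1·3 + 1
3 = 3·1 + 0
Back-substitute:
1 = 4 − 3
1 = −31 + 8·4
1 = 8·97 − 25·31
1 = −25·904 + 233·97
97⁻¹ ≡ 233 (mod 904), so k ≡ 233·728 ≡ 576 (mod 904).
x = 41 + 97·576 = 55913.

55913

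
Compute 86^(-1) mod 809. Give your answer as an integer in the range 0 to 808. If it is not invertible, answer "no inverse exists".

Extended Euclidean algorithm:
809 = 9*86 + 35
86 = 2*35 + 16
35 = 2*16 + 3
16 = 5*3 + 1
3 = 3*1 + 0
Since gcd(86, 809) = 1, back-substitute to write 1 as a combination:
1 = 16 − 5·3
1 = −5·35 + 11·16
1 = 11·86 − 27·35
1 = −27·809 + 254·86
So 86·254 ≡ 1 (mod 809).

254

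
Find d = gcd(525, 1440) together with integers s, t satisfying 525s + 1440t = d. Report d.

15

Euclidean algorithm:
1440 = 2×525 + 390
525 = 1×390 + 135
390 = 2×135 + 120
135 = 1×120 + 15
120 = 8×15 + 0
gcd(525, 1440) = 15.
Express as a combination:
15 = 135 − 120
15 = −390 + 3·135
15 = 3·525 − 4·390
15 = −4·1440 + 11·525
So 15 = (-4)·1440 + (11)·525.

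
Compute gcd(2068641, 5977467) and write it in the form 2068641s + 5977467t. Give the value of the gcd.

9

Apply Euclid's algorithm to 5977467 and 2068641:
5977467 = 2×2068641 + 1840185
2068641 = 1×1840185 + 228456
1840185 = 8×228456 + 12537
228456 = 18×12537 + 2790
12537 = 4×2790 + 1377
2790 = 2×1377 + 36
1377 = 38×36 + 9
36 = 4×9 + 0
gcd(2068641, 5977467) = 9.
Express as a combination:
9 = 1377 − 38·36
9 = −38·2790 + 77·1377
9 = 77·12537 − 346·2790
9 = −346·228456 + 6305·12537
9 = 6305·1840185 − 50786·228456
9 = −50786·2068641 + 57091·1840185
9 = 57091·5977467 − 164968·2068641
So 9 = (57091)·5977467 + (-164968)·2068641.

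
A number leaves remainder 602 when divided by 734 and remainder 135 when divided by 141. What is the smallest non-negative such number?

Write x = 602 + 734·k. Then 734·k ≡ 135 − 602 ≡ 97 (mod 141).
Need 734⁻¹ mod 141. Extended Euclid on (141, 29):
141 = 4*29 + 25
29 = 1*25 + 4
25 = 6*4 + 1
4 = 4*1 + 0
Back-substitute:
1 = 25 − 6·4
1 = −6·29 + 7·25
1 = 7·141 − 34·29
734⁻¹ ≡ 107 (mod 141), so k ≡ 107·97 ≡ 86 (mod 141).
x = 602 + 734·86 = 63726.

63726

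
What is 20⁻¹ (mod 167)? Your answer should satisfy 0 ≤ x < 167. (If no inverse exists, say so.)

Extended Euclidean algorithm:
167 = 8·20 + 7
20 = 2·7 + 6
7 = 1·6 + 1
6 = 6·1 + 0
The gcd is 1. Working backward:
1 = 7 − 6
1 = −20 + 3·7
1 = 3·167 − 25·20
Hence 20⁻¹ ≡ -25 ≡ 142 (mod 167).

142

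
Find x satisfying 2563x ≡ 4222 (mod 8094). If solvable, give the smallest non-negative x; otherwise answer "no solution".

First find gcd(2563, 8094):
8094 = 3×2563 + 405
2563 = 6×405 + 133
405 = 3×133 + 6
133 = 22×6 + 1
6 = 6×1 + 0
gcd = 1, so a unique solution mod 8094 exists.
Back-substitute for the Bézout coefficients:
1 = 133 − 22·6
1 = −22·405 + 67·133
1 = 67·2563 − 424·405
1 = −424·8094 + 1339·2563
So 2563·(1339) ≡ 1 (mod 8094), giving 2563⁻¹ ≡ 1339.
x ≡ 2563⁻¹·4222 ≡ 1339·4222 ≡ 3646 (mod 8094).

3646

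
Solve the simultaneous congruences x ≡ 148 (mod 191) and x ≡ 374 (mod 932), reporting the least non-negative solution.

Write x = 148 + 191·k. Then 191·k ≡ 374 − 148 ≡ 226 (mod 932).
Need 191⁻¹ mod 932. Extended Euclid on (932, 191):
932 = 4*191 + 168
191 = 1*168 + 23
168 = 7*23 + 7
23 = 3*7 + 2
7 = 3*2 + 1
2 = 2*1 + 0
Back-substitute:
1 = 7 − 3·2
1 = −3·23 + 10·7
1 = 10·168 − 73·23
1 = −73·191 + 83·168
1 = 83·932 − 405·191
191⁻¹ ≡ 527 (mod 932), so k ≡ 527·226 ≡ 738 (mod 932).
x = 148 + 191·738 = 141106.

141106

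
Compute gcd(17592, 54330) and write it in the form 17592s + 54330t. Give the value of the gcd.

6

Euclidean algorithm:
54330 = 3×17592 + 1554
17592 = 11×1554 + 498
1554 = 3×498 + 60
498 = 8×60 + 18
60 = 3×18 + 6
18 = 3×6 + 0
gcd(17592, 54330) = 6.
Working backward:
6 = 60 − 3·18
6 = −3·498 + 25·60
6 = 25·1554 − 78·498
6 = −78·17592 + 883·1554
6 = 883·54330 − 2727·17592
So 6 = (883)·54330 + (-2727)·17592.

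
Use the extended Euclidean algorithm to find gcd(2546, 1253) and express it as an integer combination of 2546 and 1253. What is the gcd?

Repeated division:
2546 = 2*1253 + 40
1253 = 31*40 + 13
40 = 3*13 + 1
13 = 13*1 + 0
gcd(2546, 1253) = 1.
Working backward:
1 = 40 − 3·13
1 = −3·1253 + 94·40
1 = 94·2546 − 191·1253
So 1 = (94)·2546 + (-191)·1253.

1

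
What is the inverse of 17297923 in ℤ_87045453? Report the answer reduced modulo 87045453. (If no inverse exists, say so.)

gcd(87045453, 17297923) by repeated division:
87045453 = 5·17297923 + 555838
17297923 = 31·555838 + 66945
555838 = 8·66945 + 20278
66945 = 3·20278 + 6111
20278 = 3·6111 + 1945
6111 = 3·1945 + 276
1945 = 7·276 + 13
276 = 21·13 + 3
13 = 4·3 + 1
3 = 3·1 + 0
Since gcd(17297923, 87045453) = 1, back-substitute to write 1 as a combination:
1 = 13 − 4·3
1 = −4·276 + 85·13
1 = 85·1945 − 599·276
1 = −599·6111 + 1882·1945
1 = 1882·20278 − 6245·6111
1 = −6245·66945 + 20617·20278
1 = 20617·555838 − 171181·66945
1 = −171181·17297923 + 5327228·555838
1 = 5327228·87045453 − 26807321·17297923
So 17297923·(-26807321) ≡ 1 (mod 87045453), and -26807321 ≡ 60238132 (mod 87045453).

60238132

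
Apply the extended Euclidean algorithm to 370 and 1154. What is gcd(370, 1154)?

2

Euclidean algorithm:
1154 = 3*370 + 44
370 = 8*44 + 18
44 = 2*18 + 8
18 = 2*8 + 2
8 = 4*2 + 0
gcd(370, 1154) = 2.
Working backward:
2 = 18 − 2·8
2 = −2·44 + 5·18
2 = 5·370 − 42·44
2 = −42·1154 + 131·370
So 2 = (-42)·1154 + (131)·370.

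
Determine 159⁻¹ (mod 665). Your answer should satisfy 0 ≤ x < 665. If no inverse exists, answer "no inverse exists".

619

gcd(665, 159) by repeated division:
665 = 4*159 + 29
159 = 5*29 + 14
29 = 2*14 + 1
14 = 14*1 + 0
The gcd is 1. Working backward:
1 = 29 − 2·14
1 = −2·159 + 11·29
1 = 11·665 − 46·159
Hence 159⁻¹ ≡ -46 ≡ 619 (mod 665).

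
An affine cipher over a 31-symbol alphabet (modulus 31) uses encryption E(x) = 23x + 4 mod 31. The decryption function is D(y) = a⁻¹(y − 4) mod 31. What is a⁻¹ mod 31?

gcd(31, 23) by repeated division:
31 = 1·23 + 8
23 = 2·8 + 7
8 = 1·7 + 1
7 = 7·1 + 0
gcd = 1, so the inverse exists. Back-substitute:
1 = 8 − 7
1 = −23 + 3·8
1 = 3·31 − 4·23
Thus 23·(-4) ≡ 1 (mod 31); reducing, -4 mod 31 = 27.

27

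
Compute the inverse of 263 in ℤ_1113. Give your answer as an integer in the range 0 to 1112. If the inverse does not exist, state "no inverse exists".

821

gcd(1113, 263) by repeated division:
1113 = 4×263 + 61
263 = 4×61 + 19
61 = 3×19 + 4
19 = 4×4 + 3
4 = 1×3 + 1
3 = 3×1 + 0
Since gcd(263, 1113) = 1, back-substitute to write 1 as a combination:
1 = 4 − 3
1 = −19 + 5·4
1 = 5·61 − 16·19
1 = −16·263 + 69·61
1 = 69·1113 − 292·263
Thus 263·(-292) ≡ 1 (mod 1113); reducing, -292 mod 1113 = 821.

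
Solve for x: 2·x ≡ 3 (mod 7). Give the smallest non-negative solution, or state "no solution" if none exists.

First find gcd(2, 7):
7 = 3·2 + 1
2 = 2·1 + 0
gcd = 1, so a unique solution mod 7 exists.
Back-substitute for the Bézout coefficients:
1 = 7 − 3·2
So 2·(-3) ≡ 1 (mod 7), giving 2⁻¹ ≡ 4.
x ≡ 2⁻¹·3 ≡ 4·3 ≡ 5 (mod 7).

5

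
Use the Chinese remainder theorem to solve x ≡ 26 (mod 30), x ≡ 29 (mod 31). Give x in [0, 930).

Write x = 26 + 30·k. Then 30·k ≡ 29 − 26 ≡ 3 (mod 31).
Need 30⁻¹ mod 31. Extended Euclid on (31, 30):
31 = 1×30 + 1
30 = 30×1 + 0
Back-substitute:
1 = 31 − 30
30⁻¹ ≡ 30 (mod 31), so k ≡ 30·3 ≡ 28 (mod 31).
x = 26 + 30·28 = 866.

866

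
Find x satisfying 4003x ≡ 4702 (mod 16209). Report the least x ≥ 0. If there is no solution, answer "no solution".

First find gcd(4003, 16209):
16209 = 4*4003 + 197
4003 = 20*197 + 63
197 = 3*63 + 8
63 = 7*8 + 7
8 = 1*7 + 1
7 = 7*1 + 0
gcd = 1, so a unique solution mod 16209 exists.
Back-substitute for the Bézout coefficients:
1 = 8 − 7
1 = −63 + 8·8
1 = 8·197 − 25·63
1 = −25·4003 + 508·197
1 = 508·16209 − 2057·4003
So 4003·(-2057) ≡ 1 (mod 16209), giving 4003⁻¹ ≡ 14152.
x ≡ 4003⁻¹·4702 ≡ 14152·4702 ≡ 4759 (mod 16209).

4759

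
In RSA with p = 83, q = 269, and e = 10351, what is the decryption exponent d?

φ(n) = (p−1)(q−1) = 82·268 = 21976.
Need d with 10351·d ≡ 1 (mod 21976). Apply the extended Euclidean algorithm:
21976 = 2×10351 + 1274
10351 = 8×1274 + 159
1274 = 8×159 + 2
159 = 79×2 + 1
2 = 2×1 + 0
Back-substitute:
1 = 159 − 79·2
1 = −79·1274 + 633·159
1 = 633·10351 − 5143·1274
1 = −5143·21976 + 10919·10351
So 10351·10919 ≡ 1 (mod 21976), hence d = 10919.

10919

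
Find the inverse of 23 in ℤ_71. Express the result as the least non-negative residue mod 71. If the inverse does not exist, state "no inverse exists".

34

Run Euclid on (71, 23):
71 = 3×23 + 2
23 = 11×2 + 1
2 = 2×1 + 0
Since gcd(23, 71) = 1, back-substitute to write 1 as a combination:
1 = 23 − 11·2
1 = −11·71 + 34·23
So 23·34 ≡ 1 (mod 71).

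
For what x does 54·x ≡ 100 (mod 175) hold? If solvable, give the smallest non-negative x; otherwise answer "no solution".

First find gcd(54, 175):
175 = 3·54 + 13
54 = 4·13 + 2
13 = 6·2 + 1
2 = 2·1 + 0
gcd = 1, so a unique solution mod 175 exists.
Back-substitute for the Bézout coefficients:
1 = 13 − 6·2
1 = −6·54 + 25·13
1 = 25·175 − 81·54
So 54·(-81) ≡ 1 (mod 175), giving 54⁻¹ ≡ 94.
x ≡ 54⁻¹·100 ≡ 94·100 ≡ 125 (mod 175).

125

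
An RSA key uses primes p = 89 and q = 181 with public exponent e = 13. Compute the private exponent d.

2437

φ(n) = (p−1)(q−1) = 88·180 = 15840.
Need d with 13·d ≡ 1 (mod 15840). Apply the extended Euclidean algorithm:
15840 = 1218·13 + 6
13 = 2·6 + 1
6 = 6·1 + 0
Back-substitute:
1 = 13 − 2·6
1 = −2·15840 + 2437·13
So 13·2437 ≡ 1 (mod 15840), hence d = 2437.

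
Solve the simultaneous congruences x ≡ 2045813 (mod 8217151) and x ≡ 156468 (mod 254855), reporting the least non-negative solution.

Write x = 2045813 + 8217151·k. Then 8217151·k ≡ 156468 − 2045813 ≡ 149495 (mod 254855).
Need 8217151⁻¹ mod 254855. Extended Euclid on (254855, 61791):
254855 = 4*61791 + 7691
61791 = 8*7691 + 263
7691 = 29*263 + 64
263 = 4*64 + 7
64 = 9*7 + 1
7 = 7*1 + 0
Back-substitute:
1 = 64 − 9·7
1 = −9·263 + 37·64
1 = 37·7691 − 1082·263
1 = −1082·61791 + 8693·7691
1 = 8693·254855 − 35854·61791
8217151⁻¹ ≡ 219001 (mod 254855), so k ≡ 219001·149495 ≡ 116630 (mod 254855).
x = 2045813 + 8217151·116630 = 958368366943.

958368366943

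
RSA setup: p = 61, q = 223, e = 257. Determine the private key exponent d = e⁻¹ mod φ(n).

φ(n) = (p−1)(q−1) = 60·222 = 13320.
Need d with 257·d ≡ 1 (mod 13320). Apply the extended Euclidean algorithm:
13320 = 51·257 + 213
257 = 1·213 + 44
213 = 4·44 + 37
44 = 1·37 + 7
37 = 5·7 + 2
7 = 3·2 + 1
2 = 2·1 + 0
Back-substitute:
1 = 7 − 3·2
1 = −3·37 + 16·7
1 = 16·44 − 19·37
1 = −19·213 + 92·44
1 = 92·257 − 111·213
1 = −111·13320 + 5753·257
So 257·5753 ≡ 1 (mod 13320), hence d = 5753.

5753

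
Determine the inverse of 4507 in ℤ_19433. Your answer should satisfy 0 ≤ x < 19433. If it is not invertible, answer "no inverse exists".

gcd(19433, 4507) by repeated division:
19433 = 4×4507 + 1405
4507 = 3×1405 + 292
1405 = 4×292 + 237
292 = 1×237 + 55
237 = 4×55 + 17
55 = 3×17 + 4
17 = 4×4 + 1
4 = 4×1 + 0
Since gcd(4507, 19433) = 1, back-substitute to write 1 as a combination:
1 = 17 − 4·4
1 = −4·55 + 13·17
1 = 13·237 − 56·55
1 = −56·292 + 69·237
1 = 69·1405 − 332·292
1 = −332·4507 + 1065·1405
1 = 1065·19433 − 4592·4507
So 4507·(-4592) ≡ 1 (mod 19433), and -4592 ≡ 14841 (mod 19433).

14841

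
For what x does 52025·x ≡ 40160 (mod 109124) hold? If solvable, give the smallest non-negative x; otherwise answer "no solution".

First find gcd(52025, 109124):
109124 = 2·52025 + 5074
52025 = 10·5074 + 1285
5074 = 3·1285 + 1219
1285 = 1·1219 + 66
1219 = 18·66 + 31
66 = 2·31 + 4
31 = 7·4 + 3
4 = 1·3 + 1
3 = 3·1 + 0
gcd = 1, so a unique solution mod 109124 exists.
Back-substitute for the Bézout coefficients:
1 = 4 − 3
1 = −31 + 8·4
1 = 8·66 − 17·31
1 = −17·1219 + 314·66
1 = 314·1285 − 331·1219
1 = −331·5074 + 1307·1285
1 = 1307·52025 − 13401·5074
1 = −13401·109124 + 28109·52025
So 52025·(28109) ≡ 1 (mod 109124), giving 52025⁻¹ ≡ 28109.
x ≡ 52025⁻¹·40160 ≡ 28109·40160 ≡ 78784 (mod 109124).

78784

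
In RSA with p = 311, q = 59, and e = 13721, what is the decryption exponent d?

φ(n) = (p−1)(q−1) = 310·58 = 17980.
Need d with 13721·d ≡ 1 (mod 17980). Apply the extended Euclidean algorithm:
17980 = 1×13721 + 4259
13721 = 3×4259 + 944
4259 = 4×944 + 483
944 = 1×483 + 461
483 = 1×461 + 22
461 = 20×22 + 21
22 = 1×21 + 1
21 = 21×1 + 0
Back-substitute:
1 = 22 − 21
1 = −461 + 21·22
1 = 21·483 − 22·461
1 = −22·944 + 43·483
1 = 43·4259 − 194·944
1 = −194·13721 + 625·4259
1 = 625·17980 − 819·13721
So 13721·(-819) ≡ 1 (mod 17980), hence d ≡ -819 ≡ 17161 (mod 17980).

17161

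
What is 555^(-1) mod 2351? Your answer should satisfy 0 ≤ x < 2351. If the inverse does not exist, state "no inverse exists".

1669

gcd(2351, 555) by repeated division:
2351 = 4·555 + 131
555 = 4·131 + 31
131 = 4·31 + 7
31 = 4·7 + 3
7 = 2·3 + 1
3 = 3·1 + 0
gcd = 1, so the inverse exists. Back-substitute:
1 = 7 − 2·3
1 = −2·31 + 9·7
1 = 9·131 − 38·31
1 = −38·555 + 161·131
1 = 161·2351 − 682·555
So 555·(-682) ≡ 1 (mod 2351), and -682 ≡ 1669 (mod 2351).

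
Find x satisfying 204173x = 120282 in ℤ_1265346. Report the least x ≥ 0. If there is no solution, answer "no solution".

621354

First find gcd(204173, 1265346):
1265346 = 6·204173 + 40308
204173 = 5·40308 + 2633
40308 = 15·2633 + 813
2633 = 3·813 + 194
813 = 4·194 + 37
194 = 5·37 + 9
37 = 4·9 + 1
9 = 9·1 + 0
gcd = 1, so a unique solution mod 1265346 exists.
Back-substitute for the Bézout coefficients:
1 = 37 − 4·9
1 = −4·194 + 21·37
1 = 21·813 − 88·194
1 = −88·2633 + 285·813
1 = 285·40308 − 4363·2633
1 = −4363·204173 + 22100·40308
1 = 22100·1265346 − 136963·204173
So 204173·(-136963) ≡ 1 (mod 1265346), giving 204173⁻¹ ≡ 1128383.
x ≡ 204173⁻¹·120282 ≡ 1128383·120282 ≡ 621354 (mod 1265346).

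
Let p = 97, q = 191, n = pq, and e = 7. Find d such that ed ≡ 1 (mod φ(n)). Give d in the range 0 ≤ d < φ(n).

φ(n) = (p−1)(q−1) = 96·190 = 18240.
Need d with 7·d ≡ 1 (mod 18240). Apply the extended Euclidean algorithm:
18240 = 2605×7 + 5
7 = 1×5 + 2
5 = 2×2 + 1
2 = 2×1 + 0
Back-substitute:
1 = 5 − 2·2
1 = −2·7 + 3·5
1 = 3·18240 − 7817·7
So 7·(-7817) ≡ 1 (mod 18240), hence d ≡ -7817 ≡ 10423 (mod 18240).

10423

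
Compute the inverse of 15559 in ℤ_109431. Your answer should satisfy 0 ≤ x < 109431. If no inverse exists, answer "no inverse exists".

Run Euclid on (109431, 15559):
109431 = 7*15559 + 518
15559 = 30*518 + 19
518 = 27*19 + 5
19 = 3*5 + 4
5 = 1*4 + 1
4 = 4*1 + 0
gcd = 1, so the inverse exists. Back-substitute:
1 = 5 − 4
1 = −19 + 4·5
1 = 4·518 − 109·19
1 = −109·15559 + 3274·518
1 = 3274·109431 − 23027·15559
Thus 15559·(-23027) ≡ 1 (mod 109431); reducing, -23027 mod 109431 = 86404.

86404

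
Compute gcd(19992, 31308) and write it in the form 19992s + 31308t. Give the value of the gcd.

12

Euclidean algorithm:
31308 = 1·19992 + 11316
19992 = 1·11316 + 8676
11316 = 1·8676 + 2640
8676 = 3·2640 + 756
2640 = 3·756 + 372
756 = 2·372 + 12
372 = 31·12 + 0
gcd(19992, 31308) = 12.
Back-substituting:
12 = 756 − 2·372
12 = −2·2640 + 7·756
12 = 7·8676 − 23·2640
12 = −23·11316 + 30·8676
12 = 30·19992 − 53·11316
12 = −53·31308 + 83·19992
So 12 = (-53)·31308 + (83)·19992.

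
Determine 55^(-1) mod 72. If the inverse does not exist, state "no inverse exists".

gcd(72, 55) by repeated division:
72 = 1×55 + 17
55 = 3×17 + 4
17 = 4×4 + 1
4 = 4×1 + 0
The gcd is 1. Working backward:
1 = 17 − 4·4
1 = −4·55 + 13·17
1 = 13·72 − 17·55
So 55·(-17) ≡ 1 (mod 72), and -17 ≡ 55 (mod 72).

55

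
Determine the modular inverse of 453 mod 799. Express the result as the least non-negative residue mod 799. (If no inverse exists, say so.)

Run Euclid on (799, 453):
799 = 1×453 + 346
453 = 1×346 + 107
346 = 3×107 + 25
107 = 4×25 + 7
25 = 3×7 + 4
7 = 1×4 + 3
4 = 1×3 + 1
3 = 3×1 + 0
gcd = 1, so the inverse exists. Back-substitute:
1 = 4 − 3
1 = −7 + 2·4
1 = 2·25 − 7·7
1 = −7·107 + 30·25
1 = 30·346 − 97·107
1 = −97·453 + 127·346
1 = 127·799 − 224·453
So 453·(-224) ≡ 1 (mod 799), and -224 ≡ 575 (mod 799).

575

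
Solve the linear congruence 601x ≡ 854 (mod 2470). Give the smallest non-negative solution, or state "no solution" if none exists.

2044

First find gcd(601, 2470):
2470 = 4*601 + 66
601 = 9*66 + 7
66 = 9*7 + 3
7 = 2*3 + 1
3 = 3*1 + 0
gcd = 1, so a unique solution mod 2470 exists.
Back-substitute for the Bézout coefficients:
1 = 7 − 2·3
1 = −2·66 + 19·7
1 = 19·601 − 173·66
1 = −173·2470 + 711·601
So 601·(711) ≡ 1 (mod 2470), giving 601⁻¹ ≡ 711.
x ≡ 601⁻¹·854 ≡ 711·854 ≡ 2044 (mod 2470).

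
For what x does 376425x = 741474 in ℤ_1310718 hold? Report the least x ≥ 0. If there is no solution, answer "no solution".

182484

First find gcd(376425, 1310718):
1310718 = 3·376425 + 181443
376425 = 2·181443 + 13539
181443 = 13·13539 + 5436
13539 = 2·5436 + 2667
5436 = 2·2667 + 102
2667 = 26·102 + 15
102 = 6·15 + 12
15 = 1·12 + 3
12 = 4·3 + 0
gcd = 3 and 3 | 741474, so solutions exist. Divide through by 3: 125475x ≡ 247158 (mod 436906).
Now find 125475⁻¹ mod 436906:
436906 = 3×125475 + 60481
125475 = 2×60481 + 4513
60481 = 13×4513 + 1812
4513 = 2×1812 + 889
1812 = 2×889 + 34
889 = 26×34 + 5
34 = 6×5 + 4
5 = 1×4 + 1
4 = 4×1 + 0
Back-substitute:
1 = 5 − 4
1 = −34 + 7·5
1 = 7·889 − 183·34
1 = −183·1812 + 373·889
1 = 373·4513 − 929·1812
1 = −929·60481 + 12450·4513
1 = 12450·125475 − 25829·60481
1 = −25829·436906 + 89937·125475
So 125475⁻¹ ≡ 89937 (mod 436906).
Then x ≡ 89937·247158 ≡ 182484 (mod 436906); the smallest non-negative solution is x = 182484.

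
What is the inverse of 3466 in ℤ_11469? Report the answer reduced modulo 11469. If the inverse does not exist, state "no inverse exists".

Extended Euclidean algorithm:
11469 = 3×3466 + 1071
3466 = 3×1071 + 253
1071 = 4×253 + 59
253 = 4×59 + 17
59 = 3×17 + 8
17 = 2×8 + 1
8 = 8×1 + 0
gcd = 1, so the inverse exists. Back-substitute:
1 = 17 − 2·8
1 = −2·59 + 7·17
1 = 7·253 − 30·59
1 = −30·1071 + 127·253
1 = 127·3466 − 411·1071
1 = −411·11469 + 1360·3466
So 3466·1360 ≡ 1 (mod 11469).

1360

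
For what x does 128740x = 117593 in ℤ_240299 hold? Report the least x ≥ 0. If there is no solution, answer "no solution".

43665

First find gcd(128740, 240299):
240299 = 1·128740 + 111559
128740 = 1·111559 + 17181
111559 = 6·17181 + 8473
17181 = 2·8473 + 235
8473 = 36·235 + 13
235 = 18·13 + 1
13 = 13·1 + 0
gcd = 1, so a unique solution mod 240299 exists.
Back-substitute for the Bézout coefficients:
1 = 235 − 18·13
1 = −18·8473 + 649·235
1 = 649·17181 − 1316·8473
1 = −1316·111559 + 8545·17181
1 = 8545·128740 − 9861·111559
1 = −9861·240299 + 18406·128740
So 128740·(18406) ≡ 1 (mod 240299), giving 128740⁻¹ ≡ 18406.
x ≡ 128740⁻¹·117593 ≡ 18406·117593 ≡ 43665 (mod 240299).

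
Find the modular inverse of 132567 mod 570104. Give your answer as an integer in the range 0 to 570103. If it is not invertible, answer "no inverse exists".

Apply the Euclidean algorithm to 570104 and 132567:
570104 = 4*132567 + 39836
132567 = 3*39836 + 13059
39836 = 3*13059 + 659
13059 = 19*659 + 538
659 = 1*538 + 121
538 = 4*121 + 54
121 = 2*54 + 13
54 = 4*13 + 2
13 = 6*2 + 1
2 = 2*1 + 0
gcd = 1, so the inverse exists. Back-substitute:
1 = 13 − 6·2
1 = −6·54 + 25·13
1 = 25·121 − 56·54
1 = −56·538 + 249·121
1 = 249·659 − 305·538
1 = −305·13059 + 6044·659
1 = 6044·39836 − 18437·13059
1 = −18437·132567 + 61355·39836
1 = 61355·570104 − 263857·132567
Hence 132567⁻¹ ≡ -263857 ≡ 306247 (mod 570104).

306247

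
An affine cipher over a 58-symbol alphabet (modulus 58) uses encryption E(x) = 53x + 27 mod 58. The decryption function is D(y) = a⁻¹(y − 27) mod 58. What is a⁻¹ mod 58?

Extended Euclidean algorithm:
58 = 1·53 + 5
53 = 10·5 + 3
5 = 1·3 + 2
3 = 1·2 + 1
2 = 2·1 + 0
gcd = 1, so the inverse exists. Back-substitute:
1 = 3 − 2
1 = −5 + 2·3
1 = 2·53 − 21·5
1 = −21·58 + 23·53
So 53·23 ≡ 1 (mod 58).

23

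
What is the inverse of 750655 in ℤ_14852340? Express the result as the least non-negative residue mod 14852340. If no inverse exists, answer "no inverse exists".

Compute gcd(750655, 14852340):
14852340 = 19·750655 + 589895
750655 = 1·589895 + 160760
589895 = 3·160760 + 107615
160760 = 1·107615 + 53145
107615 = 2·53145 + 1325
53145 = 40·1325 + 145
1325 = 9·145 + 20
145 = 7·20 + 5
20 = 4·5 + 0
Since gcd = 5 > 1, 750655 is not a unit mod 14852340.

no inverse exists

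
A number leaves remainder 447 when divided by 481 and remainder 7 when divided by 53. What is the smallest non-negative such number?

24016

Write x = 447 + 481·k. Then 481·k ≡ 7 − 447 ≡ 37 (mod 53).
Need 481⁻¹ mod 53. Extended Euclid on (53, 4):
53 = 13×4 + 1
4 = 4×1 + 0
Back-substitute:
1 = 53 − 13·4
481⁻¹ ≡ 40 (mod 53), so k ≡ 40·37 ≡ 49 (mod 53).
x = 447 + 481·49 = 24016.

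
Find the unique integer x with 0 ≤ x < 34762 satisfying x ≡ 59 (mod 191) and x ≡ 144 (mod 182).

28900

Write x = 59 + 191·k. Then 191·k ≡ 144 − 59 ≡ 85 (mod 182).
Need 191⁻¹ mod 182. Extended Euclid on (182, 9):
182 = 20*9 + 2
9 = 4*2 + 1
2 = 2*1 + 0
Back-substitute:
1 = 9 − 4·2
1 = −4·182 + 81·9
191⁻¹ ≡ 81 (mod 182), so k ≡ 81·85 ≡ 151 (mod 182).
x = 59 + 191·151 = 28900.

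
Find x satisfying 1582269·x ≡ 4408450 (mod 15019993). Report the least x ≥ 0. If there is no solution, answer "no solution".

First find gcd(1582269, 15019993):
15019993 = 9*1582269 + 779572
1582269 = 2*779572 + 23125
779572 = 33*23125 + 16447
23125 = 1*16447 + 6678
16447 = 2*6678 + 3091
6678 = 2*3091 + 496
3091 = 6*496 + 115
496 = 4*115 + 36
115 = 3*36 + 7
36 = 5*7 + 1
7 = 7*1 + 0
gcd = 1, so a unique solution mod 15019993 exists.
Back-substitute for the Bézout coefficients:
1 = 36 − 5·7
1 = −5·115 + 16·36
1 = 16·496 − 69·115
1 = −69·3091 + 430·496
1 = 430·6678 − 929·3091
1 = −929·16447 + 2288·6678
1 = 2288·23125 − 3217·16447
1 = −3217·779572 + 108449·23125
1 = 108449·1582269 − 220115·779572
1 = −220115·15019993 + 2089484·1582269
So 1582269·(2089484) ≡ 1 (mod 15019993), giving 1582269⁻¹ ≡ 2089484.
x ≡ 1582269⁻¹·4408450 ≡ 2089484·4408450 ≡ 14552718 (mod 15019993).

14552718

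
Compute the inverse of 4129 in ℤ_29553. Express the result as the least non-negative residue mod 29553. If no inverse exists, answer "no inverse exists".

16777

Apply the Euclidean algorithm to 29553 and 4129:
29553 = 7*4129 + 650
4129 = 6*650 + 229
650 = 2*229 + 192
229 = 1*192 + 37
192 = 5*37 + 7
37 = 5*7 + 2
7 = 3*2 + 1
2 = 2*1 + 0
Since gcd(4129, 29553) = 1, back-substitute to write 1 as a combination:
1 = 7 − 3·2
1 = −3·37 + 16·7
1 = 16·192 − 83·37
1 = −83·229 + 99·192
1 = 99·650 − 281·229
1 = −281·4129 + 1785·650
1 = 1785·29553 − 12776·4129
So 4129·(-12776) ≡ 1 (mod 29553), and -12776 ≡ 16777 (mod 29553).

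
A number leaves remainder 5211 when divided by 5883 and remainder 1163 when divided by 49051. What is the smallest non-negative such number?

281406750

Write x = 5211 + 5883·k. Then 5883·k ≡ 1163 − 5211 ≡ 45003 (mod 49051).
Need 5883⁻¹ mod 49051. Extended Euclid on (49051, 5883):
49051 = 8·5883 + 1987
5883 = 2·1987 + 1909
1987 = 1·1909 + 78
1909 = 24·78 + 37
78 = 2·37 + 4
37 = 9·4 + 1
4 = 4·1 + 0
Back-substitute:
1 = 37 − 9·4
1 = −9·78 + 19·37
1 = 19·1909 − 465·78
1 = −465·1987 + 484·1909
1 = 484·5883 − 1433·1987
1 = −1433·49051 + 11948·5883
5883⁻¹ ≡ 11948 (mod 49051), so k ≡ 11948·45003 ≡ 47833 (mod 49051).
x = 5211 + 5883·47833 = 281406750.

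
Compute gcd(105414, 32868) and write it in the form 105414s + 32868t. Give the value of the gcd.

6

Apply Euclid's algorithm to 105414 and 32868:
105414 = 3*32868 + 6810
32868 = 4*6810 + 5628
6810 = 1*5628 + 1182
5628 = 4*1182 + 900
1182 = 1*900 + 282
900 = 3*282 + 54
282 = 5*54 + 12
54 = 4*12 + 6
12 = 2*6 + 0
gcd(105414, 32868) = 6.
Express as a combination:
6 = 54 − 4·12
6 = −4·282 + 21·54
6 = 21·900 − 67·282
6 = −67·1182 + 88·900
6 = 88·5628 − 419·1182
6 = −419·6810 + 507·5628
6 = 507·32868 − 2447·6810
6 = −2447·105414 + 7848·32868
So 6 = (-2447)·105414 + (7848)·32868.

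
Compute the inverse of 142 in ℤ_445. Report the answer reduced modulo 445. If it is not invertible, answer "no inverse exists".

gcd(445, 142) by repeated division:
445 = 3*142 + 19
142 = 7*19 + 9
19 = 2*9 + 1
9 = 9*1 + 0
The gcd is 1. Working backward:
1 = 19 − 2·9
1 = −2·142 + 15·19
1 = 15·445 − 47·142
So 142·(-47) ≡ 1 (mod 445), and -47 ≡ 398 (mod 445).

398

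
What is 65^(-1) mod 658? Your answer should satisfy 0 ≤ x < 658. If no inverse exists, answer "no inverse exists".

81

gcd(658, 65) by repeated division:
658 = 10·65 + 8
65 = 8·8 + 1
8 = 8·1 + 0
The gcd is 1. Working backward:
1 = 65 − 8·8
1 = −8·658 + 81·65
So 65·81 ≡ 1 (mod 658).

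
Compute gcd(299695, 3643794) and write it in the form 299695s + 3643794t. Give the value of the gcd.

Euclidean algorithm:
3643794 = 12·299695 + 47454
299695 = 6·47454 + 14971
47454 = 3·14971 + 2541
14971 = 5·2541 + 2266
2541 = 1·2266 + 275
2266 = 8·275 + 66
275 = 4·66 + 11
66 = 6·11 + 0
gcd(299695, 3643794) = 11.
Express as a combination:
11 = 275 − 4·66
11 = −4·2266 + 33·275
11 = 33·2541 − 37·2266
11 = −37·14971 + 218·2541
11 = 218·47454 − 691·14971
11 = −691·299695 + 4364·47454
11 = 4364·3643794 − 53059·299695
So 11 = (4364)·3643794 + (-53059)·299695.

11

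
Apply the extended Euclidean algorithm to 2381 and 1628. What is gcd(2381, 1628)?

Euclidean algorithm:
2381 = 1×1628 + 753
1628 = 2×753 + 122
753 = 6×122 + 21
122 = 5×21 + 17
21 = 1×17 + 4
17 = 4×4 + 1
4 = 4×1 + 0
gcd(2381, 1628) = 1.
Working backward:
1 = 17 − 4·4
1 = −4·21 + 5·17
1 = 5·122 − 29·21
1 = −29·753 + 179·122
1 = 179·1628 − 387·753
1 = −387·2381 + 566·1628
So 1 = (-387)·2381 + (566)·1628.

1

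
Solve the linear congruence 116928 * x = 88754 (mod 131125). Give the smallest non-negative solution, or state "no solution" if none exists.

First find gcd(116928, 131125):
131125 = 1*116928 + 14197
116928 = 8*14197 + 3352
14197 = 4*3352 + 789
3352 = 4*789 + 196
789 = 4*196 + 5
196 = 39*5 + 1
5 = 5*1 + 0
gcd = 1, so a unique solution mod 131125 exists.
Back-substitute for the Bézout coefficients:
1 = 196 − 39·5
1 = −39·789 + 157·196
1 = 157·3352 − 667·789
1 = −667·14197 + 2825·3352
1 = 2825·116928 − 23267·14197
1 = −23267·131125 + 26092·116928
So 116928·(26092) ≡ 1 (mod 131125), giving 116928⁻¹ ≡ 26092.
x ≡ 116928⁻¹·88754 ≡ 26092·88754 ≡ 101868 (mod 131125).

101868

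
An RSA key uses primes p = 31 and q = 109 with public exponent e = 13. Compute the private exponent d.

997

φ(n) = (p−1)(q−1) = 30·108 = 3240.
Need d with 13·d ≡ 1 (mod 3240). Apply the extended Euclidean algorithm:
3240 = 249*13 + 3
13 = 4*3 + 1
3 = 3*1 + 0
Back-substitute:
1 = 13 − 4·3
1 = −4·3240 + 997·13
So 13·997 ≡ 1 (mod 3240), hence d = 997.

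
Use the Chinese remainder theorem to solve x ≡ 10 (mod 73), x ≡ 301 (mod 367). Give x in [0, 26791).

13880

Write x = 10 + 73·k. Then 73·k ≡ 301 − 10 ≡ 291 (mod 367).
Need 73⁻¹ mod 367. Extended Euclid on (367, 73):
367 = 5·73 + 2
73 = 36·2 + 1
2 = 2·1 + 0
Back-substitute:
1 = 73 − 36·2
1 = −36·367 + 181·73
73⁻¹ ≡ 181 (mod 367), so k ≡ 181·291 ≡ 190 (mod 367).
x = 10 + 73·190 = 13880.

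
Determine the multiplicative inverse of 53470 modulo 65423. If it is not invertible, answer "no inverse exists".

63677

gcd(65423, 53470) by repeated division:
65423 = 1·53470 + 11953
53470 = 4·11953 + 5658
11953 = 2·5658 + 637
5658 = 8·637 + 562
637 = 1·562 + 75
562 = 7·75 + 37
75 = 2·37 + 1
37 = 37·1 + 0
Since gcd(53470, 65423) = 1, back-substitute to write 1 as a combination:
1 = 75 − 2·37
1 = −2·562 + 15·75
1 = 15·637 − 17·562
1 = −17·5658 + 151·637
1 = 151·11953 − 319·5658
1 = −319·53470 + 1427·11953
1 = 1427·65423 − 1746·53470
So 53470·(-1746) ≡ 1 (mod 65423), and -1746 ≡ 63677 (mod 65423).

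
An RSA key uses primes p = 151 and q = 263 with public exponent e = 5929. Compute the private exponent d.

φ(n) = (p−1)(q−1) = 150·262 = 39300.
Need d with 5929·d ≡ 1 (mod 39300). Apply the extended Euclidean algorithm:
39300 = 6×5929 + 3726
5929 = 1×3726 + 2203
3726 = 1×2203 + 1523
2203 = 1×1523 + 680
1523 = 2×680 + 163
680 = 4×163 + 28
163 = 5×28 + 23
28 = 1×23 + 5
23 = 4×5 + 3
5 = 1×3 + 2
3 = 1×2 + 1
2 = 2×1 + 0
Back-substitute:
1 = 3 − 2
1 = −5 + 2·3
1 = 2·23 − 9·5
1 = −9·28 + 11·23
1 = 11·163 − 64·28
1 = −64·680 + 267·163
1 = 267·1523 − 598·680
1 = −598·2203 + 865·1523
1 = 865·3726 − 1463·2203
1 = −1463·5929 + 2328·3726
1 = 2328·39300 − 15431·5929
So 5929·(-15431) ≡ 1 (mod 39300), hence d ≡ -15431 ≡ 23869 (mod 39300).

23869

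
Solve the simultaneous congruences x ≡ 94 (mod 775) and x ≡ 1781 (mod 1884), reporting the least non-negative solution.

Write x = 94 + 775·k. Then 775·k ≡ 1781 − 94 ≡ 1687 (mod 1884).
Need 775⁻¹ mod 1884. Extended Euclid on (1884, 775):
1884 = 2·775 + 334
775 = 2·334 + 107
334 = 3·107 + 13
107 = 8·13 + 3
13 = 4·3 + 1
3 = 3·1 + 0
Back-substitute:
1 = 13 − 4·3
1 = −4·107 + 33·13
1 = 33·334 − 103·107
1 = −103·775 + 239·334
1 = 239·1884 − 581·775
775⁻¹ ≡ 1303 (mod 1884), so k ≡ 1303·1687 ≡ 1417 (mod 1884).
x = 94 + 775·1417 = 1098269.

1098269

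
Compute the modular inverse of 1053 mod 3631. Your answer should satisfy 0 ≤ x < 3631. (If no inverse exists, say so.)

Apply the Euclidean algorithm to 3631 and 1053:
3631 = 3*1053 + 472
1053 = 2*472 + 109
472 = 4*109 + 36
109 = 3*36 + 1
36 = 36*1 + 0
gcd = 1, so the inverse exists. Back-substitute:
1 = 109 − 3·36
1 = −3·472 + 13·109
1 = 13·1053 − 29·472
1 = −29·3631 + 100·1053
So 1053·100 ≡ 1 (mod 3631).

100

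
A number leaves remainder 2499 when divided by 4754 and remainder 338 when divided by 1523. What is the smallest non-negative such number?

Write x = 2499 + 4754·k. Then 4754·k ≡ 338 − 2499 ≡ 885 (mod 1523).
Need 4754⁻¹ mod 1523. Extended Euclid on (1523, 185):
1523 = 8*185 + 43
185 = 4*43 + 13
43 = 3*13 + 4
13 = 3*4 + 1
4 = 4*1 + 0
Back-substitute:
1 = 13 − 3·4
1 = −3·43 + 10·13
1 = 10·185 − 43·43
1 = −43·1523 + 354·185
4754⁻¹ ≡ 354 (mod 1523), so k ≡ 354·885 ≡ 1075 (mod 1523).
x = 2499 + 4754·1075 = 5113049.

5113049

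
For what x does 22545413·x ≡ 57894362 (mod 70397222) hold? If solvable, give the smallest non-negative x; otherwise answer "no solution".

First find gcd(22545413, 70397222):
70397222 = 3×22545413 + 2760983
22545413 = 8×2760983 + 457549
2760983 = 6×457549 + 15689
457549 = 29×15689 + 2568
15689 = 6×2568 + 281
2568 = 9×281 + 39
281 = 7×39 + 8
39 = 4×8 + 7
8 = 1×7 + 1
7 = 7×1 + 0
gcd = 1, so a unique solution mod 70397222 exists.
Back-substitute for the Bézout coefficients:
1 = 8 − 7
1 = −39 + 5·8
1 = 5·281 − 36·39
1 = −36·2568 + 329·281
1 = 329·15689 − 2010·2568
1 = −2010·457549 + 58619·15689
1 = 58619·2760983 − 353724·457549
1 = −353724·22545413 + 2888411·2760983
1 = 2888411·70397222 − 9018957·22545413
So 22545413·(-9018957) ≡ 1 (mod 70397222), giving 22545413⁻¹ ≡ 61378265.
x ≡ 22545413⁻¹·57894362 ≡ 61378265·57894362 ≡ 64134088 (mod 70397222).

64134088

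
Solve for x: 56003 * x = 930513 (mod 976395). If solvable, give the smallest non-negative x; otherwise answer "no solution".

340551

First find gcd(56003, 976395):
976395 = 17·56003 + 24344
56003 = 2·24344 + 7315
24344 = 3·7315 + 2399
7315 = 3·2399 + 118
2399 = 20·118 + 39
118 = 3·39 + 1
39 = 39·1 + 0
gcd = 1, so a unique solution mod 976395 exists.
Back-substitute for the Bézout coefficients:
1 = 118 − 3·39
1 = −3·2399 + 61·118
1 = 61·7315 − 186·2399
1 = −186·24344 + 619·7315
1 = 619·56003 − 1424·24344
1 = −1424·976395 + 24827·56003
So 56003·(24827) ≡ 1 (mod 976395), giving 56003⁻¹ ≡ 24827.
x ≡ 56003⁻¹·930513 ≡ 24827·930513 ≡ 340551 (mod 976395).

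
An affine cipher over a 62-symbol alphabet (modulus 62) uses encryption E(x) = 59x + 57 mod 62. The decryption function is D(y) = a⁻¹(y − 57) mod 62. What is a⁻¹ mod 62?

Run Euclid on (62, 59):
62 = 1*59 + 3
59 = 19*3 + 2
3 = 1*2 + 1
2 = 2*1 + 0
Since gcd(59, 62) = 1, back-substitute to write 1 as a combination:
1 = 3 − 2
1 = −59 + 20·3
1 = 20·62 − 21·59
Hence 59⁻¹ ≡ -21 ≡ 41 (mod 62).

41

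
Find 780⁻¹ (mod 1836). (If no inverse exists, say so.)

Compute gcd(780, 1836):
1836 = 2*780 + 276
780 = 2*276 + 228
276 = 1*228 + 48
228 = 4*48 + 36
48 = 1*36 + 12
36 = 3*12 + 0
The gcd is 12, not 1, hence no inverse exists.

no inverse exists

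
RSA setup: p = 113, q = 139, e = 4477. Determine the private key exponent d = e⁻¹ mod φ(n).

φ(n) = (p−1)(q−1) = 112·138 = 15456.
Need d with 4477·d ≡ 1 (mod 15456). Apply the extended Euclidean algorithm:
15456 = 3×4477 + 2025
4477 = 2×2025 + 427
2025 = 4×427 + 317
427 = 1×317 + 110
317 = 2×110 + 97
110 = 1×97 + 13
97 = 7×13 + 6
13 = 2×6 + 1
6 = 6×1 + 0
Back-substitute:
1 = 13 − 2·6
1 = −2·97 + 15·13
1 = 15·110 − 17·97
1 = −17·317 + 49·110
1 = 49·427 − 66·317
1 = −66·2025 + 313·427
1 = 313·4477 − 692·2025
1 = −692·15456 + 2389·4477
So 4477·2389 ≡ 1 (mod 15456), hence d = 2389.

2389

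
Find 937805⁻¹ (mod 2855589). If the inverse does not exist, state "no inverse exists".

Euclidean algorithm on 2855589, 937805:
2855589 = 3×937805 + 42174
937805 = 22×42174 + 9977
42174 = 4×9977 + 2266
9977 = 4×2266 + 913
2266 = 2×913 + 440
913 = 2×440 + 33
440 = 13×33 + 11
33 = 3×11 + 0
Since gcd = 11 > 1, 937805 is not a unit mod 2855589.

no inverse exists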